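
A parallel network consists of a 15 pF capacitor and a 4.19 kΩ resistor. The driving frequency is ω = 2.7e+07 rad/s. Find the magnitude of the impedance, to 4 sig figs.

2127 Ω

X_C = 1/(ωC) = 2469 Ω
Parallel: admittances add. Y = 1/R + jωC
Y = (0.0002387 + j0.0004050) S
|Y| = 0.0004701 S → |Z| = 1/|Y| = 2127 Ω, ∠Z = −∠Y = -59.49°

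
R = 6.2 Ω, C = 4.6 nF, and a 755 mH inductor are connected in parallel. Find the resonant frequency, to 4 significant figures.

ω₀ = 1/√(LC) = 1/√(0.755 × 4.6e-09) = 16970 rad/s
f₀ = ω₀/(2π) = 2.701 kHz

2.701 kHz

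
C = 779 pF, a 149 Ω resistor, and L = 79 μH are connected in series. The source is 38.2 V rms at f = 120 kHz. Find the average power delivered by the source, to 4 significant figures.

ω = 2πf = 754000 rad/s
X_L = ωL = 59.56 Ω
X_C = 1/(ωC) = 1703 Ω
Net reactance X = X_L − X_C = -1643 Ω
Z = 149.0 − j1643 Ω
|Z| = √(149.0² + 1643²) = 1650 Ω
∠Z = arctan(-1643/149.0) = -84.82°
I = V/|Z| = 23.16 mA
P = VI cos φ = 38.2 × 0.02316 × cos(-84.82°) = 79.89 mW

79.89 mW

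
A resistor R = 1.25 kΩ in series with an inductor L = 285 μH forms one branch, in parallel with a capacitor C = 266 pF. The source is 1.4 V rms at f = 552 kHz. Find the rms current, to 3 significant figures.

ω = 2πf = 3.468e+06 rad/s
X_L = ωL = 988 Ω
X_C = 1/(ωC) = 1080 Ω
Branch 1 (R+jX_L): Z₁ = 1250 + j988 Ω, |Z₁| = 1590 Ω
Branch 2 (−jX_C): Z₂ = −j1080 Ω
Parallel: Z = Z₁Z₂/(Z₁+Z₂), |Z| = 1380 Ω, ∠Z = -47.3°
I = V/|Z| = 1.4/1380 = 1.02 mA

1.02 mA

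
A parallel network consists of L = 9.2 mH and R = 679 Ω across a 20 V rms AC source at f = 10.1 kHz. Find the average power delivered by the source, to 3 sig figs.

ω = 2πf = 63460 rad/s
X_L = ωL = 584 Ω
Parallel: admittances add. Y = 1/R + 1/(jωL)
Y = (0.00147 − j0.00171) S
|Y| = 0.00226 S → |Z| = 1/|Y| = 443 Ω, ∠Z = −∠Y = 49.3°
I = V/|Z| = 45.2 mA
P = VI cos φ = 20 × 0.0452 × cos(49.3°) = 589 mW

589 mW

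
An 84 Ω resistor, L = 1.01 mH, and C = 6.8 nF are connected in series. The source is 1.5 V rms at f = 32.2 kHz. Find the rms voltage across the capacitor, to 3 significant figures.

ω = 2πf = 202300 rad/s
X_L = ωL = 204 Ω
X_C = 1/(ωC) = 727 Ω
Net reactance X = X_L − X_C = -523 Ω
Z = 84.0 − j523 Ω
|Z| = √(84.0² + 523²) = 529 Ω
I = V/|Z| = 2.83 mA
V_C = I·|Z_C| = 0.00283 × 727 = 2.06 V

2.06 V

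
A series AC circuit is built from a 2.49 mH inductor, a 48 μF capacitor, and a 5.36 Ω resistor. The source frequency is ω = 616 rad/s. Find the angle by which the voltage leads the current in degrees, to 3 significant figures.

X_L = ωL = 1.53 Ω
X_C = 1/(ωC) = 33.8 Ω
Net reactance X = X_L − X_C = -32.3 Ω
Z = 5.36 − j32.3 Ω
|Z| = √(5.36² + 32.3²) = 32.7 Ω
∠Z = arctan(-32.3/5.36) = -80.6°

-80.6°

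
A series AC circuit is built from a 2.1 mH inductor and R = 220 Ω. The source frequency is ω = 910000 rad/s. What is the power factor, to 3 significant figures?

X_L = ωL = 1910 Ω
Z = 220 + j1910 Ω
|Z| = √(220² + 1910²) = 1920 Ω
∠Z = arctan(1910/220) = 83.4°
cos φ = cos(83.4°) = 0.114

0.114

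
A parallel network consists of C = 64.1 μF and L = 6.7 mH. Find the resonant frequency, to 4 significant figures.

ω₀ = 1/√(LC) = 1/√(0.0067 × 6.41e-05) = 1526 rad/s
f₀ = ω₀/(2π) = 242.9 Hz

242.9 Hz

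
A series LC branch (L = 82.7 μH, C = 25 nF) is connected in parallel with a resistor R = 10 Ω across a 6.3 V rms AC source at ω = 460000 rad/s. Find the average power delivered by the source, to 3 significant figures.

3.97 W

X_L = ωL = 38.0 Ω
X_C = 1/(ωC) = 87.0 Ω
Branch 1: Z₁ = R = 10.0 Ω
Branch 2 (series LC): Z₂ = j(X_L − X_C) = −j48.9 Ω
Parallel: Z = Z₁Z₂/(Z₁+Z₂), |Z| = 9.80 Ω, ∠Z = -11.6°
I = V/|Z| = 643 mA
P = VI cos φ = 6.3 × 0.643 × cos(-11.6°) = 3.97 W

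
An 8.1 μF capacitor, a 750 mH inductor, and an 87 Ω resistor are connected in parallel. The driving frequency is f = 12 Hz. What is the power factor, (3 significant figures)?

ω = 2πf = 75.40 rad/s
X_L = ωL = 56.5 Ω
X_C = 1/(ωC) = 1640 Ω
Parallel: admittances add. Y = 1/R + 1/(jωL) + jωC
Y = (0.0115 − j0.0171) S
|Y| = 0.0206 S → |Z| = 1/|Y| = 48.6 Ω, ∠Z = −∠Y = 56.1°
cos φ = cos(56.1°) = 0.558

0.558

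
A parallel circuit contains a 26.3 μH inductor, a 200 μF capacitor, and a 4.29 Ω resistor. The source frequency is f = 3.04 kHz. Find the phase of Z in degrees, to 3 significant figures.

-82.7°

ω = 2πf = 19100 rad/s
X_L = ωL = 0.502 Ω
X_C = 1/(ωC) = 0.262 Ω
Parallel: admittances add. Y = 1/R + 1/(jωL) + jωC
Y = (0.233 + j1.83) S
|Y| = 1.84 S → |Z| = 1/|Y| = 0.542 Ω, ∠Z = −∠Y = -82.7°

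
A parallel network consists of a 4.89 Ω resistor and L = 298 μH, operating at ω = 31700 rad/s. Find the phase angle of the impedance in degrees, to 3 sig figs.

X_L = ωL = 9.45 Ω
Parallel: admittances add. Y = 1/R + 1/(jωL)
Y = (0.204 − j0.106) S
|Y| = 0.230 S → |Z| = 1/|Y| = 4.34 Ω, ∠Z = −∠Y = 27.4°

27.4°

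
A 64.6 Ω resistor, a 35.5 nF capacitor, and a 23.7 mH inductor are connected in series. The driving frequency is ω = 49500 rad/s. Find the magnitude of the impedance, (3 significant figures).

608 Ω

X_L = ωL = 1170 Ω
X_C = 1/(ωC) = 569 Ω
Net reactance X = X_L − X_C = 604 Ω
Z = 64.6 + j604 Ω
|Z| = √(64.6² + 604²) = 608 Ω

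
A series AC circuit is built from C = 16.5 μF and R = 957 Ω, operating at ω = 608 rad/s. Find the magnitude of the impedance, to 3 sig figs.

962 Ω

X_C = 1/(ωC) = 99.7 Ω
Z = 957 − j99.7 Ω
|Z| = √(957² + 99.7²) = 962 Ω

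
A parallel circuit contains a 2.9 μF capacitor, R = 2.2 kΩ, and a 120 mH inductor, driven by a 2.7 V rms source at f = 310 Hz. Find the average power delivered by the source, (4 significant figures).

ω = 2πf = 1948 rad/s
X_L = ωL = 233.7 Ω
X_C = 1/(ωC) = 177.0 Ω
Parallel: admittances add. Y = 1/R + 1/(jωL) + jωC
Y = (0.0004545 + j0.001370) S
|Y| = 0.001444 S → |Z| = 1/|Y| = 692.7 Ω, ∠Z = −∠Y = -71.65°
I = V/|Z| = 3.898 mA
P = VI cos φ = 2.7 × 0.003898 × cos(-71.65°) = 3.314 mW

3.314 mW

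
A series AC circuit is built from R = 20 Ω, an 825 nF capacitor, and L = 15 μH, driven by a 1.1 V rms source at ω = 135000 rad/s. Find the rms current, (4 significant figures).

X_L = ωL = 2.025 Ω
X_C = 1/(ωC) = 8.979 Ω
Net reactance X = X_L − X_C = -6.954 Ω
Z = 20.00 − j6.954 Ω
|Z| = √(20.00² + 6.954²) = 21.17 Ω
I = V/|Z| = 1.1/21.17 = 51.95 mA

51.95 mA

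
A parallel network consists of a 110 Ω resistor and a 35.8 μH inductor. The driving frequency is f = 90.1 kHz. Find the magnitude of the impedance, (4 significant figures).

ω = 2πf = 566100 rad/s
X_L = ωL = 20.27 Ω
Parallel: admittances add. Y = 1/R + 1/(jωL)
Y = (0.009091 − j0.04934) S
|Y| = 0.05017 S → |Z| = 1/|Y| = 19.93 Ω, ∠Z = −∠Y = 79.56°

19.93 Ω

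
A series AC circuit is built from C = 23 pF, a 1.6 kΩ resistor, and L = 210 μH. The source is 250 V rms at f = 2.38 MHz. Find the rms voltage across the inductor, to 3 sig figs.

486 V

ω = 2πf = 1.495e+07 rad/s
X_L = ωL = 3140 Ω
X_C = 1/(ωC) = 2910 Ω
Net reactance X = X_L − X_C = 233 Ω
Z = 1600 + j233 Ω
|Z| = √(1600² + 233²) = 1620 Ω
I = V/|Z| = 155 mA
V_L = I·|Z_L| = 0.155 × 3140 = 486 V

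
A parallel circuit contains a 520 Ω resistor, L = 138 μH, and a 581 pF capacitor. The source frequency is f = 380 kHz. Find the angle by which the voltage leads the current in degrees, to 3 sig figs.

ω = 2πf = 2.388e+06 rad/s
X_L = ωL = 329 Ω
X_C = 1/(ωC) = 721 Ω
Parallel: admittances add. Y = 1/R + 1/(jωL) + jωC
Y = (0.00192 − j0.00165) S
|Y| = 0.00253 S → |Z| = 1/|Y| = 395 Ω, ∠Z = −∠Y = 40.6°

40.6°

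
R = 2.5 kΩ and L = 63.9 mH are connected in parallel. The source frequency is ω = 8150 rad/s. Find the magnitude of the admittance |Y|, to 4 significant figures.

X_L = ωL = 520.8 Ω
Parallel: admittances add. Y = 1/R + 1/(jωL)
Y = (0.0004000 − j0.001920) S
|Y| = 0.001961 S → |Z| = 1/|Y| = 509.8 Ω, ∠Z = −∠Y = 78.23°

1.961 mS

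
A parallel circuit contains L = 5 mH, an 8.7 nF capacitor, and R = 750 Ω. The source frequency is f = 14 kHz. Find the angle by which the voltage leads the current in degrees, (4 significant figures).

48.52°

ω = 2πf = 87960 rad/s
X_L = ωL = 439.8 Ω
X_C = 1/(ωC) = 1307 Ω
Parallel: admittances add. Y = 1/R + 1/(jωL) + jωC
Y = (0.001333 − j0.001508) S
|Y| = 0.002013 S → |Z| = 1/|Y| = 496.7 Ω, ∠Z = −∠Y = 48.52°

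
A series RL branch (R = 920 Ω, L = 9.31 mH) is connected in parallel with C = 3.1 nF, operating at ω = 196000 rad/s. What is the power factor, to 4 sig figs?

0.7906

X_L = ωL = 1825 Ω
X_C = 1/(ωC) = 1646 Ω
Branch 1 (R+jX_L): Z₁ = 920.0 + j1825 Ω, |Z₁| = 2044 Ω
Branch 2 (−jX_C): Z₂ = −j1646 Ω
Parallel: Z = Z₁Z₂/(Z₁+Z₂), |Z| = 3589 Ω, ∠Z = -37.76°
cos φ = cos(-37.76°) = 0.7906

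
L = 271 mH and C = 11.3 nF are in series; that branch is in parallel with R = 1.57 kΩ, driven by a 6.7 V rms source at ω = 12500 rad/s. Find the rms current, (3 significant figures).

X_L = ωL = 3390 Ω
X_C = 1/(ωC) = 7080 Ω
Branch 1: Z₁ = R = 1570 Ω
Branch 2 (series LC): Z₂ = j(X_L − X_C) = −j3690 Ω
Parallel: Z = Z₁Z₂/(Z₁+Z₂), |Z| = 1440 Ω, ∠Z = -23.0°
I = V/|Z| = 6.7/1440 = 4.64 mA

4.64 mA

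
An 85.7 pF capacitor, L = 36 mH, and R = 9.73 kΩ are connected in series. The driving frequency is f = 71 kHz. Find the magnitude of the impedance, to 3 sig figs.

14000 Ω

ω = 2πf = 446100 rad/s
X_L = ωL = 16100 Ω
X_C = 1/(ωC) = 26200 Ω
Net reactance X = X_L − X_C = -10100 Ω
Z = 9730 − j10100 Ω
|Z| = √(9730² + 10100²) = 14000 Ω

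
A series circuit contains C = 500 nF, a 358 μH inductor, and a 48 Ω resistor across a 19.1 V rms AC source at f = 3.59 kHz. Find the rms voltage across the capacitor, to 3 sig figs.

ω = 2πf = 22560 rad/s
X_L = ωL = 8.08 Ω
X_C = 1/(ωC) = 88.7 Ω
Net reactance X = X_L − X_C = -80.6 Ω
Z = 48.0 − j80.6 Ω
|Z| = √(48.0² + 80.6²) = 93.8 Ω
I = V/|Z| = 204 mA
V_C = I·|Z_C| = 0.204 × 88.7 = 18.1 V

18.1 V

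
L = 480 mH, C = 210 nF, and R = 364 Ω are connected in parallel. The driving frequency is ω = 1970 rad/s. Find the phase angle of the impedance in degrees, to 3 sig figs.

X_L = ωL = 946 Ω
X_C = 1/(ωC) = 2420 Ω
Parallel: admittances add. Y = 1/R + 1/(jωL) + jωC
Y = (0.00275 − j0.000644) S
|Y| = 0.00282 S → |Z| = 1/|Y| = 354 Ω, ∠Z = −∠Y = 13.2°

13.2°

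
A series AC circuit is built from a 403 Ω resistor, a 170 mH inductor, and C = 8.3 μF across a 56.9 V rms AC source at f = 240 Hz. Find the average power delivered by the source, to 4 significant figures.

ω = 2πf = 1508 rad/s
X_L = ωL = 256.4 Ω
X_C = 1/(ωC) = 79.90 Ω
Net reactance X = X_L − X_C = 176.5 Ω
Z = 403.0 + j176.5 Ω
|Z| = √(403.0² + 176.5²) = 439.9 Ω
∠Z = arctan(176.5/403.0) = 23.65°
I = V/|Z| = 129.3 mA
P = VI cos φ = 56.9 × 0.1293 × cos(23.65°) = 6.741 W

6.741 W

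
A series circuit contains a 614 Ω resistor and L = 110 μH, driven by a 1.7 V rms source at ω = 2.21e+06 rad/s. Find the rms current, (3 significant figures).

2.57 mA

X_L = ωL = 243 Ω
Z = 614 + j243 Ω
|Z| = √(614² + 243²) = 660 Ω
I = V/|Z| = 1.7/660 = 2.57 mA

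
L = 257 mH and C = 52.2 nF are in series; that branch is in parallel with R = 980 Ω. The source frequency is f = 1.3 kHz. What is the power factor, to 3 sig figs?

0.244

ω = 2πf = 8168 rad/s
X_L = ωL = 2100 Ω
X_C = 1/(ωC) = 2350 Ω
Branch 1: Z₁ = R = 980 Ω
Branch 2 (series LC): Z₂ = j(X_L − X_C) = −j246 Ω
Parallel: Z = Z₁Z₂/(Z₁+Z₂), |Z| = 239 Ω, ∠Z = -75.9°
cos φ = cos(-75.9°) = 0.244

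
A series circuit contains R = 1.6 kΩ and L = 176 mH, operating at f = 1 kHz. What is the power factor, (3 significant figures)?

0.823

ω = 2πf = 6283 rad/s
X_L = ωL = 1110 Ω
Z = 1600 + j1110 Ω
|Z| = √(1600² + 1110²) = 1940 Ω
∠Z = arctan(1110/1600) = 34.7°
cos φ = cos(34.7°) = 0.823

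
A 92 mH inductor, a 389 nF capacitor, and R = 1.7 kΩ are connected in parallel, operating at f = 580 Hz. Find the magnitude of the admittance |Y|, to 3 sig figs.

1.67 mS

ω = 2πf = 3644 rad/s
X_L = ωL = 335 Ω
X_C = 1/(ωC) = 705 Ω
Parallel: admittances add. Y = 1/R + 1/(jωL) + jωC
Y = (0.000588 − j0.00157) S
|Y| = 0.00167 S → |Z| = 1/|Y| = 598 Ω, ∠Z = −∠Y = 69.4°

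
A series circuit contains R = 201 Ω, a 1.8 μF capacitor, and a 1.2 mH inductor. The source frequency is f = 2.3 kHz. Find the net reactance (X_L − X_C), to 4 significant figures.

-21.10 Ω

ω = 2πf = 14450 rad/s
X_L = ωL = 17.34 Ω
X_C = 1/(ωC) = 38.44 Ω
X = 17.34 − 38.44 = -21.10 Ω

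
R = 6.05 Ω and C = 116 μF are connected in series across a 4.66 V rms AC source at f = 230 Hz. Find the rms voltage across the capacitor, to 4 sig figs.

3.272 V

ω = 2πf = 1445 rad/s
X_C = 1/(ωC) = 5.965 Ω
Z = 6.050 − j5.965 Ω
|Z| = √(6.050² + 5.965²) = 8.496 Ω
I = V/|Z| = 548.5 mA
V_C = I·|Z_C| = 0.5485 × 5.965 = 3.272 V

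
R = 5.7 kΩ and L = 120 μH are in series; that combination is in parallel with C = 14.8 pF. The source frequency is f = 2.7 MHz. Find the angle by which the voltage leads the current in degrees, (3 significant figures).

ω = 2πf = 1.696e+07 rad/s
X_L = ωL = 2040 Ω
X_C = 1/(ωC) = 3980 Ω
Branch 1 (R+jX_L): Z₁ = 5700 + j2040 Ω, |Z₁| = 6050 Ω
Branch 2 (−jX_C): Z₂ = −j3980 Ω
Parallel: Z = Z₁Z₂/(Z₁+Z₂), |Z| = 4000 Ω, ∠Z = -51.5°

-51.5°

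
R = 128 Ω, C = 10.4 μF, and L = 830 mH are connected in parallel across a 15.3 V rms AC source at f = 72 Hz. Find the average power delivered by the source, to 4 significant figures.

ω = 2πf = 452.4 rad/s
X_L = ωL = 375.5 Ω
X_C = 1/(ωC) = 212.5 Ω
Parallel: admittances add. Y = 1/R + 1/(jωL) + jωC
Y = (0.007812 + j0.002042) S
|Y| = 0.008075 S → |Z| = 1/|Y| = 123.8 Ω, ∠Z = −∠Y = -14.65°
I = V/|Z| = 123.5 mA
P = VI cos φ = 15.3 × 0.1235 × cos(-14.65°) = 1.829 W

1.829 W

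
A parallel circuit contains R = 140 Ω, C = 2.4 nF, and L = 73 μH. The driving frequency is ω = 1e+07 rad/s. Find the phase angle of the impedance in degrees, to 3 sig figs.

X_L = ωL = 730 Ω
X_C = 1/(ωC) = 41.7 Ω
Parallel: admittances add. Y = 1/R + 1/(jωL) + jωC
Y = (0.00714 + j0.0226) S
|Y| = 0.0237 S → |Z| = 1/|Y| = 42.1 Ω, ∠Z = −∠Y = -72.5°

-72.5°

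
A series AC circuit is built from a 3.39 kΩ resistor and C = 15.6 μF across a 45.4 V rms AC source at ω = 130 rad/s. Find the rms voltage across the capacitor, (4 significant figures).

6.535 V

X_C = 1/(ωC) = 493.1 Ω
Z = 3390 − j493.1 Ω
|Z| = √(3390² + 493.1²) = 3426 Ω
I = V/|Z| = 13.25 mA
V_C = I·|Z_C| = 0.01325 × 493.1 = 6.535 V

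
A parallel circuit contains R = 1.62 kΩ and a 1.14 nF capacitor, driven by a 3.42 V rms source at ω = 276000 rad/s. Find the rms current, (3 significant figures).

2.37 mA

X_C = 1/(ωC) = 3180 Ω
Parallel: admittances add. Y = 1/R + jωC
Y = (0.000617 + j0.000315) S
|Y| = 0.000693 S → |Z| = 1/|Y| = 1440 Ω, ∠Z = −∠Y = -27.0°
I = V/|Z| = 3.42/1440 = 2.37 mA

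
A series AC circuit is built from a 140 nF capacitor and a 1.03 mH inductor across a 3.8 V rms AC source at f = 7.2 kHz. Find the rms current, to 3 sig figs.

ω = 2πf = 45240 rad/s
X_L = ωL = 46.6 Ω
X_C = 1/(ωC) = 158 Ω
Net reactance X = X_L − X_C = -111 Ω
Z = − j111 Ω
|Z| = √(0² + 111²) = 111 Ω
I = V/|Z| = 3.8/111 = 34.1 mA

34.1 mA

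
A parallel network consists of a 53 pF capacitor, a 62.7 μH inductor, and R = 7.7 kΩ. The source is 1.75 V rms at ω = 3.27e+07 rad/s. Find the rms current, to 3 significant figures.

X_L = ωL = 2050 Ω
X_C = 1/(ωC) = 577 Ω
Parallel: admittances add. Y = 1/R + 1/(jωL) + jωC
Y = (0.000130 + j0.00125) S
|Y| = 0.00125 S → |Z| = 1/|Y| = 799 Ω, ∠Z = −∠Y = -84.0°
I = V/|Z| = 1.75/799 = 2.19 mA

2.19 mA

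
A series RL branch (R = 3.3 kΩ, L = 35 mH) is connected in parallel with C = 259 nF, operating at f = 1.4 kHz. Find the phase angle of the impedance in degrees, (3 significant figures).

ω = 2πf = 8796 rad/s
X_L = ωL = 308 Ω
X_C = 1/(ωC) = 439 Ω
Branch 1 (R+jX_L): Z₁ = 3300 + j308 Ω, |Z₁| = 3310 Ω
Branch 2 (−jX_C): Z₂ = −j439 Ω
Parallel: Z = Z₁Z₂/(Z₁+Z₂), |Z| = 440 Ω, ∠Z = -82.4°

-82.4°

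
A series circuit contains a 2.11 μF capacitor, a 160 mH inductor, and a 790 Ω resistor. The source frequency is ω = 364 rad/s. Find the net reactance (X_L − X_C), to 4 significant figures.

X_L = ωL = 58.24 Ω
X_C = 1/(ωC) = 1302 Ω
X = 58.24 − 1302 = -1244 Ω

-1244 Ω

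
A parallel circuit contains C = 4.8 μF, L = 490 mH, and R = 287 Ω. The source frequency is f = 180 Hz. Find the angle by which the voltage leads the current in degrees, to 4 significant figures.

ω = 2πf = 1131 rad/s
X_L = ωL = 554.2 Ω
X_C = 1/(ωC) = 184.2 Ω
Parallel: admittances add. Y = 1/R + 1/(jωL) + jωC
Y = (0.003484 + j0.003624) S
|Y| = 0.005027 S → |Z| = 1/|Y| = 198.9 Ω, ∠Z = −∠Y = -46.13°

-46.13°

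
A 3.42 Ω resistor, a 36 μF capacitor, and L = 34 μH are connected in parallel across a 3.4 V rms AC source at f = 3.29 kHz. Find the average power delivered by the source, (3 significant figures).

3.38 W

ω = 2πf = 20670 rad/s
X_L = ωL = 0.703 Ω
X_C = 1/(ωC) = 1.34 Ω
Parallel: admittances add. Y = 1/R + 1/(jωL) + jωC
Y = (0.292 − j0.679) S
|Y| = 0.739 S → |Z| = 1/|Y| = 1.35 Ω, ∠Z = −∠Y = 66.7°
I = V/|Z| = 2.51 A
P = VI cos φ = 3.4 × 2.51 × cos(66.7°) = 3.38 W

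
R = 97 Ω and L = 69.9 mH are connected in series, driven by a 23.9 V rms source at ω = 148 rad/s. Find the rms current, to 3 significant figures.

245 mA

X_L = ωL = 10.3 Ω
Z = 97.0 + j10.3 Ω
|Z| = √(97.0² + 10.3²) = 97.6 Ω
I = V/|Z| = 23.9/97.6 = 245 mA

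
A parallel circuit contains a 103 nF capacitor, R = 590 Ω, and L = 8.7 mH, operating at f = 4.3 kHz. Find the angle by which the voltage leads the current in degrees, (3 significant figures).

ω = 2πf = 27020 rad/s
X_L = ωL = 235 Ω
X_C = 1/(ωC) = 359 Ω
Parallel: admittances add. Y = 1/R + 1/(jωL) + jωC
Y = (0.00169 − j0.00147) S
|Y| = 0.00224 S → |Z| = 1/|Y| = 446 Ω, ∠Z = −∠Y = 41.0°

41.0°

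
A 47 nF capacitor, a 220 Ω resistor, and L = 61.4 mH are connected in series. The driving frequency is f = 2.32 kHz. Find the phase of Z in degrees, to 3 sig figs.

ω = 2πf = 14580 rad/s
X_L = ωL = 895 Ω
X_C = 1/(ωC) = 1460 Ω
Net reactance X = X_L − X_C = -565 Ω
Z = 220 − j565 Ω
|Z| = √(220² + 565²) = 606 Ω
∠Z = arctan(-565/220) = -68.7°

-68.7°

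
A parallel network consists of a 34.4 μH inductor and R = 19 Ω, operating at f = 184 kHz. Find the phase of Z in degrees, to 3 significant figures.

ω = 2πf = 1.156e+06 rad/s
X_L = ωL = 39.8 Ω
Parallel: admittances add. Y = 1/R + 1/(jωL)
Y = (0.0526 − j0.0251) S
|Y| = 0.0583 S → |Z| = 1/|Y| = 17.1 Ω, ∠Z = −∠Y = 25.5°

25.5°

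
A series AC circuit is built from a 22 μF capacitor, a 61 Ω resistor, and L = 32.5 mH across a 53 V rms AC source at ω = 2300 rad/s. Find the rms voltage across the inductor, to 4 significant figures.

48.24 V

X_L = ωL = 74.75 Ω
X_C = 1/(ωC) = 19.76 Ω
Net reactance X = X_L − X_C = 54.99 Ω
Z = 61.00 + j54.99 Ω
|Z| = √(61.00² + 54.99²) = 82.13 Ω
I = V/|Z| = 645.4 mA
V_L = I·|Z_L| = 0.6454 × 74.75 = 48.24 V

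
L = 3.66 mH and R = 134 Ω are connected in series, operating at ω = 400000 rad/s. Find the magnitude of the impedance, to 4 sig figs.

X_L = ωL = 1464 Ω
Z = 134.0 + j1464 Ω
|Z| = √(134.0² + 1464²) = 1470 Ω

1470 Ω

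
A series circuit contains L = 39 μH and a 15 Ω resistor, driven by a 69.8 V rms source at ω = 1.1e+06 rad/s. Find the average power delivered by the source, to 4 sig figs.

X_L = ωL = 42.90 Ω
Z = 15.00 + j42.90 Ω
|Z| = √(15.00² + 42.90²) = 45.45 Ω
∠Z = arctan(42.90/15.00) = 70.73°
I = V/|Z| = 1.536 A
P = VI cos φ = 69.8 × 1.536 × cos(70.73°) = 35.38 W

35.38 W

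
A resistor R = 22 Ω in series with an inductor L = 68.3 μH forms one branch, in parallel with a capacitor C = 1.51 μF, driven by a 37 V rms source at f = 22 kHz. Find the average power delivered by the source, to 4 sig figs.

ω = 2πf = 138200 rad/s
X_L = ωL = 9.441 Ω
X_C = 1/(ωC) = 4.791 Ω
Branch 1 (R+jX_L): Z₁ = 22.00 + j9.441 Ω, |Z₁| = 23.94 Ω
Branch 2 (−jX_C): Z₂ = −j4.791 Ω
Parallel: Z = Z₁Z₂/(Z₁+Z₂), |Z| = 5.101 Ω, ∠Z = -78.71°
I = V/|Z| = 7.254 A
P = VI cos φ = 37 × 7.254 × cos(-78.71°) = 52.55 W

52.55 W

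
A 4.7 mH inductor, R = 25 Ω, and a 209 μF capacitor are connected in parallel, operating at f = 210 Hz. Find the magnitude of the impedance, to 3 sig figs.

8.24 Ω

ω = 2πf = 1319 rad/s
X_L = ωL = 6.20 Ω
X_C = 1/(ωC) = 3.63 Ω
Parallel: admittances add. Y = 1/R + 1/(jωL) + jωC
Y = (0.0400 + j0.115) S
|Y| = 0.121 S → |Z| = 1/|Y| = 8.24 Ω, ∠Z = −∠Y = -70.7°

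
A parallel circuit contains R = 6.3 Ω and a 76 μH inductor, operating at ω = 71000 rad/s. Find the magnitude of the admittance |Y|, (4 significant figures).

244.0 mS

X_L = ωL = 5.396 Ω
Parallel: admittances add. Y = 1/R + 1/(jωL)
Y = (0.1587 − j0.1853) S
|Y| = 0.2440 S → |Z| = 1/|Y| = 4.098 Ω, ∠Z = −∠Y = 49.42°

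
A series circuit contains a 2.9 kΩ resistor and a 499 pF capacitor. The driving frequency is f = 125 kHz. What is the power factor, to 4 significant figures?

0.7508

ω = 2πf = 785400 rad/s
X_C = 1/(ωC) = 2552 Ω
Z = 2900 − j2552 Ω
|Z| = √(2900² + 2552²) = 3863 Ω
∠Z = arctan(-2552/2900) = -41.34°
cos φ = cos(-41.34°) = 0.7508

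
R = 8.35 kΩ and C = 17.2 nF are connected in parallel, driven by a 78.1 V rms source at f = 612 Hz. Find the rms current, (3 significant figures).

ω = 2πf = 3845 rad/s
X_C = 1/(ωC) = 15100 Ω
Parallel: admittances add. Y = 1/R + jωC
Y = (0.000120 + j6.61e-05) S
|Y| = 0.000137 S → |Z| = 1/|Y| = 7310 Ω, ∠Z = −∠Y = -28.9°
I = V/|Z| = 78.1/7310 = 10.7 mA

10.7 mA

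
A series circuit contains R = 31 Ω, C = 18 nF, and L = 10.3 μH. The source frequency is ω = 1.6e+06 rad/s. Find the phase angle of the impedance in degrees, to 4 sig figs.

X_L = ωL = 16.48 Ω
X_C = 1/(ωC) = 34.72 Ω
Net reactance X = X_L − X_C = -18.24 Ω
Z = 31.00 − j18.24 Ω
|Z| = √(31.00² + 18.24²) = 35.97 Ω
∠Z = arctan(-18.24/31.00) = -30.48°

-30.48°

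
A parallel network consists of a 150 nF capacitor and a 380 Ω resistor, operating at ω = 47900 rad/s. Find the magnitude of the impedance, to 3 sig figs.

131 Ω

X_C = 1/(ωC) = 139 Ω
Parallel: admittances add. Y = 1/R + jωC
Y = (0.00263 + j0.00718) S
|Y| = 0.00765 S → |Z| = 1/|Y| = 131 Ω, ∠Z = −∠Y = -69.9°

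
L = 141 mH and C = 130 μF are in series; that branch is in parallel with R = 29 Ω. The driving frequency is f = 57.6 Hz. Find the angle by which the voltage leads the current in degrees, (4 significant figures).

ω = 2πf = 361.9 rad/s
X_L = ωL = 51.03 Ω
X_C = 1/(ωC) = 21.25 Ω
Branch 1: Z₁ = R = 29.00 Ω
Branch 2 (series LC): Z₂ = j(X_L − X_C) = j29.77 Ω
Parallel: Z = Z₁Z₂/(Z₁+Z₂), |Z| = 20.77 Ω, ∠Z = 44.24°

44.24°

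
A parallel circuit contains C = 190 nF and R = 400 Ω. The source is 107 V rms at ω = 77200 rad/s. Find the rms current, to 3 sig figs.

X_C = 1/(ωC) = 68.2 Ω
Parallel: admittances add. Y = 1/R + jωC
Y = (0.00250 + j0.0147) S
|Y| = 0.0149 S → |Z| = 1/|Y| = 67.2 Ω, ∠Z = −∠Y = -80.3°
I = V/|Z| = 107/67.2 = 1.59 A

1.59 A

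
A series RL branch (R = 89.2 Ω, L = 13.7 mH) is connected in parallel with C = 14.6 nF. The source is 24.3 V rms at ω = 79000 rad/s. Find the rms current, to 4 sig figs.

6.015 mA

X_L = ωL = 1082 Ω
X_C = 1/(ωC) = 867.0 Ω
Branch 1 (R+jX_L): Z₁ = 89.20 + j1082 Ω, |Z₁| = 1086 Ω
Branch 2 (−jX_C): Z₂ = −j867.0 Ω
Parallel: Z = Z₁Z₂/(Z₁+Z₂), |Z| = 4040 Ω, ∠Z = -72.21°
I = V/|Z| = 24.3/4040 = 6.015 mA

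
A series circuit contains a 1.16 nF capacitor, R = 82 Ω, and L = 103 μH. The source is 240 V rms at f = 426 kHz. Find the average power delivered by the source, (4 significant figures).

ω = 2πf = 2.677e+06 rad/s
X_L = ωL = 275.7 Ω
X_C = 1/(ωC) = 322.1 Ω
Net reactance X = X_L − X_C = -46.38 Ω
Z = 82.00 − j46.38 Ω
|Z| = √(82.00² + 46.38²) = 94.21 Ω
∠Z = arctan(-46.38/82.00) = -29.49°
I = V/|Z| = 2.548 A
P = VI cos φ = 240 × 2.548 × cos(-29.49°) = 532.2 W

532.2 W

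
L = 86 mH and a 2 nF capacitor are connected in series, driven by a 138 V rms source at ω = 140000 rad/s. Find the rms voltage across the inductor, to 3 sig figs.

X_L = ωL = 12000 Ω
X_C = 1/(ωC) = 3570 Ω
Net reactance X = X_L − X_C = 8470 Ω
Z = j8470 Ω
|Z| = √(0² + 8470²) = 8470 Ω
I = V/|Z| = 16.3 mA
V_L = I·|Z_L| = 0.0163 × 12000 = 196 V

196 V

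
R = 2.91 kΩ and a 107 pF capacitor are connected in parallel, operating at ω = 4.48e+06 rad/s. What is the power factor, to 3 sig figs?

0.583

X_C = 1/(ωC) = 2090 Ω
Parallel: admittances add. Y = 1/R + jωC
Y = (0.000344 + j0.000479) S
|Y| = 0.000590 S → |Z| = 1/|Y| = 1700 Ω, ∠Z = −∠Y = -54.4°
cos φ = cos(-54.4°) = 0.583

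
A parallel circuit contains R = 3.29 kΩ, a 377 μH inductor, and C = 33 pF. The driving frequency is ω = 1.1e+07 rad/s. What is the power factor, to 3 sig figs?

X_L = ωL = 4150 Ω
X_C = 1/(ωC) = 2750 Ω
Parallel: admittances add. Y = 1/R + 1/(jωL) + jωC
Y = (0.000304 + j0.000122) S
|Y| = 0.000327 S → |Z| = 1/|Y| = 3050 Ω, ∠Z = −∠Y = -21.8°
cos φ = cos(-21.8°) = 0.928

0.928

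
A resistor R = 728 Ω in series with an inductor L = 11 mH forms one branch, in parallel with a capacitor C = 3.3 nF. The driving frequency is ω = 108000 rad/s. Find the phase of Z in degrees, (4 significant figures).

X_L = ωL = 1188 Ω
X_C = 1/(ωC) = 2806 Ω
Branch 1 (R+jX_L): Z₁ = 728.0 + j1188 Ω, |Z₁| = 1393 Ω
Branch 2 (−jX_C): Z₂ = −j2806 Ω
Parallel: Z = Z₁Z₂/(Z₁+Z₂), |Z| = 2204 Ω, ∠Z = 34.27°

34.27°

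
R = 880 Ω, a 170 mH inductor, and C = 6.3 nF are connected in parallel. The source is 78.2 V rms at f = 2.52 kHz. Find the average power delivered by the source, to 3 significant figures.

ω = 2πf = 15830 rad/s
X_L = ωL = 2690 Ω
X_C = 1/(ωC) = 10000 Ω
Parallel: admittances add. Y = 1/R + 1/(jωL) + jωC
Y = (0.00114 − j0.000272) S
|Y| = 0.00117 S → |Z| = 1/|Y| = 856 Ω, ∠Z = −∠Y = 13.4°
I = V/|Z| = 91.4 mA
P = VI cos φ = 78.2 × 0.0914 × cos(13.4°) = 6.95 W

6.95 W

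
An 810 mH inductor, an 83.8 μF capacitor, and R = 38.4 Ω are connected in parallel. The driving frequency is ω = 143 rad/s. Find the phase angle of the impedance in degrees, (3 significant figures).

X_L = ωL = 116 Ω
X_C = 1/(ωC) = 83.4 Ω
Parallel: admittances add. Y = 1/R + 1/(jωL) + jωC
Y = (0.0260 + j0.00335) S
|Y| = 0.0263 S → |Z| = 1/|Y| = 38.1 Ω, ∠Z = −∠Y = -7.33°

-7.33°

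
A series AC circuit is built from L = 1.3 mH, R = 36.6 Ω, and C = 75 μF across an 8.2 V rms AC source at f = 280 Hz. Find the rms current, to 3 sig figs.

222 mA

ω = 2πf = 1759 rad/s
X_L = ωL = 2.29 Ω
X_C = 1/(ωC) = 7.58 Ω
Net reactance X = X_L − X_C = -5.29 Ω
Z = 36.6 − j5.29 Ω
|Z| = √(36.6² + 5.29²) = 37.0 Ω
I = V/|Z| = 8.2/37.0 = 222 mA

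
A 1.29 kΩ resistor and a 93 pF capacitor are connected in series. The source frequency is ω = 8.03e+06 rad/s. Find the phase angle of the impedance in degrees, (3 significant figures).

-46.1°

X_C = 1/(ωC) = 1340 Ω
Z = 1290 − j1340 Ω
|Z| = √(1290² + 1340²) = 1860 Ω
∠Z = arctan(-1340/1290) = -46.1°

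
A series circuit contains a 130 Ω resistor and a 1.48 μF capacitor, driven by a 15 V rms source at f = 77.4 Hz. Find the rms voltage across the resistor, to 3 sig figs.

1.40 V

ω = 2πf = 486.3 rad/s
X_C = 1/(ωC) = 1390 Ω
Z = 130 − j1390 Ω
|Z| = √(130² + 1390²) = 1400 Ω
I = V/|Z| = 10.7 mA
V_R = I·|Z_R| = 0.0107 × 130 = 1.40 V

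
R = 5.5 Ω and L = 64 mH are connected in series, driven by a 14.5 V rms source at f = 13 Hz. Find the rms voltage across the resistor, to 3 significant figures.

ω = 2πf = 81.68 rad/s
X_L = ωL = 5.23 Ω
Z = 5.50 + j5.23 Ω
|Z| = √(5.50² + 5.23²) = 7.59 Ω
I = V/|Z| = 1.91 A
V_R = I·|Z_R| = 1.91 × 5.50 = 10.5 V

10.5 V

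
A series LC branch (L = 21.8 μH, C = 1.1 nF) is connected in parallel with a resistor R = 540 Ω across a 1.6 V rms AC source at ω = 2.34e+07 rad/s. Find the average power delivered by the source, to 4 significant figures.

4.741 mW

X_L = ωL = 510.1 Ω
X_C = 1/(ωC) = 38.85 Ω
Branch 1: Z₁ = R = 540.0 Ω
Branch 2 (series LC): Z₂ = j(X_L − X_C) = j471.3 Ω
Parallel: Z = Z₁Z₂/(Z₁+Z₂), |Z| = 355.1 Ω, ∠Z = 48.89°
I = V/|Z| = 4.506 mA
P = VI cos φ = 1.6 × 0.004506 × cos(48.89°) = 4.741 mW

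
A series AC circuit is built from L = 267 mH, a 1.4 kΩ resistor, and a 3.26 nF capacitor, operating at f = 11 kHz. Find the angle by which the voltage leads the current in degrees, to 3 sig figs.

ω = 2πf = 69120 rad/s
X_L = ωL = 18500 Ω
X_C = 1/(ωC) = 4440 Ω
Net reactance X = X_L − X_C = 14000 Ω
Z = 1400 + j14000 Ω
|Z| = √(1400² + 14000²) = 14100 Ω
∠Z = arctan(14000/1400) = 84.3°

84.3°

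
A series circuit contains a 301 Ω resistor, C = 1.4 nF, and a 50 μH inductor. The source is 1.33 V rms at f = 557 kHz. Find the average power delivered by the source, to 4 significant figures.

5.822 mW

ω = 2πf = 3.5e+06 rad/s
X_L = ωL = 175.0 Ω
X_C = 1/(ωC) = 204.1 Ω
Net reactance X = X_L − X_C = -29.11 Ω
Z = 301.0 − j29.11 Ω
|Z| = √(301.0² + 29.11²) = 302.4 Ω
∠Z = arctan(-29.11/301.0) = -5.524°
I = V/|Z| = 4.398 mA
P = VI cos φ = 1.33 × 0.004398 × cos(-5.524°) = 5.822 mW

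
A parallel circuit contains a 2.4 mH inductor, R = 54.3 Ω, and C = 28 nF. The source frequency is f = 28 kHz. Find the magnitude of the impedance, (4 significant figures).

53.78 Ω

ω = 2πf = 175900 rad/s
X_L = ωL = 422.2 Ω
X_C = 1/(ωC) = 203.0 Ω
Parallel: admittances add. Y = 1/R + 1/(jωL) + jωC
Y = (0.01842 + j0.002558) S
|Y| = 0.01859 S → |Z| = 1/|Y| = 53.78 Ω, ∠Z = −∠Y = -7.907°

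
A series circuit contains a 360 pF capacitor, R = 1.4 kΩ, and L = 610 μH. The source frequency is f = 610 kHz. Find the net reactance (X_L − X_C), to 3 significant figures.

1610 Ω

ω = 2πf = 3.833e+06 rad/s
X_L = ωL = 2340 Ω
X_C = 1/(ωC) = 725 Ω
X = 2340 − 725 = 1610 Ω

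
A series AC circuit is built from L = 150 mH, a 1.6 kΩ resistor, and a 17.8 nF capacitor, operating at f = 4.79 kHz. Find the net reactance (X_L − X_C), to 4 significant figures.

ω = 2πf = 30100 rad/s
X_L = ωL = 4514 Ω
X_C = 1/(ωC) = 1867 Ω
X = 4514 − 1867 = 2648 Ω

2648 Ω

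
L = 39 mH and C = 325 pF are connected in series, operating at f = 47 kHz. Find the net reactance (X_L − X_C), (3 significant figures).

1100 Ω

ω = 2πf = 295300 rad/s
X_L = ωL = 11500 Ω
X_C = 1/(ωC) = 10400 Ω
X = 11500 − 10400 = 1100 Ω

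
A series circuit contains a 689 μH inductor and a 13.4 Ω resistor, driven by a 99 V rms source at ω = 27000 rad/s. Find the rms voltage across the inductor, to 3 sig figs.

X_L = ωL = 18.6 Ω
Z = 13.4 + j18.6 Ω
|Z| = √(13.4² + 18.6²) = 22.9 Ω
I = V/|Z| = 4.32 A
V_L = I·|Z_L| = 4.32 × 18.6 = 80.3 V

80.3 V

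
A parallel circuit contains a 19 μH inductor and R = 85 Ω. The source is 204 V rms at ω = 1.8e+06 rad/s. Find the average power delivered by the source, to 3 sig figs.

X_L = ωL = 34.2 Ω
Parallel: admittances add. Y = 1/R + 1/(jωL)
Y = (0.0118 − j0.0292) S
|Y| = 0.0315 S → |Z| = 1/|Y| = 31.7 Ω, ∠Z = −∠Y = 68.1°
I = V/|Z| = 6.43 A
P = VI cos φ = 204 × 6.43 × cos(68.1°) = 490 W

490 W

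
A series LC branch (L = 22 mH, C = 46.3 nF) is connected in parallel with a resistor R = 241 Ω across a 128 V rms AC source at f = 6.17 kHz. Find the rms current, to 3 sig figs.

685 mA

ω = 2πf = 38770 rad/s
X_L = ωL = 853 Ω
X_C = 1/(ωC) = 557 Ω
Branch 1: Z₁ = R = 241 Ω
Branch 2 (series LC): Z₂ = j(X_L − X_C) = j296 Ω
Parallel: Z = Z₁Z₂/(Z₁+Z₂), |Z| = 187 Ω, ∠Z = 39.2°
I = V/|Z| = 128/187 = 685 mA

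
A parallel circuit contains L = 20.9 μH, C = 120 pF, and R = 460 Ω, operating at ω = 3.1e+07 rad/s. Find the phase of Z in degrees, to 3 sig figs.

X_L = ωL = 648 Ω
X_C = 1/(ωC) = 269 Ω
Parallel: admittances add. Y = 1/R + 1/(jωL) + jωC
Y = (0.00217 + j0.00218) S
|Y| = 0.00308 S → |Z| = 1/|Y| = 325 Ω, ∠Z = −∠Y = -45.0°

-45.0°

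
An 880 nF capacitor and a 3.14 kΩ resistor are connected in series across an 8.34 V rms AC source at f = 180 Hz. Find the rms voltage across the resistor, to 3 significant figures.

ω = 2πf = 1131 rad/s
X_C = 1/(ωC) = 1000 Ω
Z = 3140 − j1000 Ω
|Z| = √(3140² + 1000²) = 3300 Ω
I = V/|Z| = 2.53 mA
V_R = I·|Z_R| = 0.00253 × 3140 = 7.94 V

7.94 V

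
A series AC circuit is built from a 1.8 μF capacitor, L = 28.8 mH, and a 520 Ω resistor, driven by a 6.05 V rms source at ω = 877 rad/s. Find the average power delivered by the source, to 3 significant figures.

X_L = ωL = 25.3 Ω
X_C = 1/(ωC) = 633 Ω
Net reactance X = X_L − X_C = -608 Ω
Z = 520 − j608 Ω
|Z| = √(520² + 608²) = 800 Ω
∠Z = arctan(-608/520) = -49.5°
I = V/|Z| = 7.56 mA
P = VI cos φ = 6.05 × 0.00756 × cos(-49.5°) = 29.7 mW

29.7 mW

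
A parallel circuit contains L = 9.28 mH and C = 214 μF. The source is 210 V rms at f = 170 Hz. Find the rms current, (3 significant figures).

26.8 A

ω = 2πf = 1068 rad/s
X_L = ωL = 9.91 Ω
X_C = 1/(ωC) = 4.37 Ω
Parallel: admittances add. Y = 1/(jωL) + jωC
Y = (0 + j0.128) S
|Y| = 0.128 S → |Z| = 1/|Y| = 7.83 Ω, ∠Z = −∠Y = -90.0°
I = V/|Z| = 210/7.83 = 26.8 A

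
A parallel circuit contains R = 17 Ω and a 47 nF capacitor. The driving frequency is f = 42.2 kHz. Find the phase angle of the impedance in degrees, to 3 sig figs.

-12.0°

ω = 2πf = 265200 rad/s
X_C = 1/(ωC) = 80.2 Ω
Parallel: admittances add. Y = 1/R + jωC
Y = (0.0588 + j0.0125) S
|Y| = 0.0601 S → |Z| = 1/|Y| = 16.6 Ω, ∠Z = −∠Y = -12.0°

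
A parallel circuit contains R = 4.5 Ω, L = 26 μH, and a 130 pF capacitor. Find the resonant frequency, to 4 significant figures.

ω₀ = 1/√(LC) = 1/√(2.6e-05 × 1.3e-10) = 1.72e+07 rad/s
f₀ = ω₀/(2π) = 2.738 MHz

2.738 MHz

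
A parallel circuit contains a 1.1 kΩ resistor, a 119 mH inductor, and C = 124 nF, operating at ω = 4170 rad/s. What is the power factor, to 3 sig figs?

X_L = ωL = 496 Ω
X_C = 1/(ωC) = 1930 Ω
Parallel: admittances add. Y = 1/R + 1/(jωL) + jωC
Y = (0.000909 − j0.00150) S
|Y| = 0.00175 S → |Z| = 1/|Y| = 571 Ω, ∠Z = −∠Y = 58.7°
cos φ = cos(58.7°) = 0.519

0.519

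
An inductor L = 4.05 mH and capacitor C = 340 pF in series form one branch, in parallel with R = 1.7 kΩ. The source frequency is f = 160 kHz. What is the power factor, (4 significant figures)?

0.5589

ω = 2πf = 1.005e+06 rad/s
X_L = ωL = 4072 Ω
X_C = 1/(ωC) = 2926 Ω
Branch 1: Z₁ = R = 1700 Ω
Branch 2 (series LC): Z₂ = j(X_L − X_C) = j1146 Ω
Parallel: Z = Z₁Z₂/(Z₁+Z₂), |Z| = 950.2 Ω, ∠Z = 56.02°
cos φ = cos(56.02°) = 0.5589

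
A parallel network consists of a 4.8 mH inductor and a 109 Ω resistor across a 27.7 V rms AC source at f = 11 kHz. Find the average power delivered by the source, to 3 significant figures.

7.04 W

ω = 2πf = 69120 rad/s
X_L = ωL = 332 Ω
Parallel: admittances add. Y = 1/R + 1/(jωL)
Y = (0.00917 − j0.00301) S
|Y| = 0.00966 S → |Z| = 1/|Y| = 104 Ω, ∠Z = −∠Y = 18.2°
I = V/|Z| = 267 mA
P = VI cos φ = 27.7 × 0.267 × cos(18.2°) = 7.04 W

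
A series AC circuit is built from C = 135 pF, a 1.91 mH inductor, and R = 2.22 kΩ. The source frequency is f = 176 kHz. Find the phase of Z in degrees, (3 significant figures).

ω = 2πf = 1.106e+06 rad/s
X_L = ωL = 2110 Ω
X_C = 1/(ωC) = 6700 Ω
Net reactance X = X_L − X_C = -4590 Ω
Z = 2220 − j4590 Ω
|Z| = √(2220² + 4590²) = 5100 Ω
∠Z = arctan(-4590/2220) = -64.2°

-64.2°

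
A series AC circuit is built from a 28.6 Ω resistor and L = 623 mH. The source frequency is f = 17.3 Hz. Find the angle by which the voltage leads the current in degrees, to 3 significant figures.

67.1°

ω = 2πf = 108.7 rad/s
X_L = ωL = 67.7 Ω
Z = 28.6 + j67.7 Ω
|Z| = √(28.6² + 67.7²) = 73.5 Ω
∠Z = arctan(67.7/28.6) = 67.1°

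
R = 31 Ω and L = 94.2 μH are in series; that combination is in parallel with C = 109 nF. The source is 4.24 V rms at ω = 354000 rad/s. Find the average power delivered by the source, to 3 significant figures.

X_L = ωL = 33.3 Ω
X_C = 1/(ωC) = 25.9 Ω
Branch 1 (R+jX_L): Z₁ = 31.0 + j33.3 Ω, |Z₁| = 45.5 Ω
Branch 2 (−jX_C): Z₂ = −j25.9 Ω
Parallel: Z = Z₁Z₂/(Z₁+Z₂), |Z| = 37.0 Ω, ∠Z = -56.4°
I = V/|Z| = 115 mA
P = VI cos φ = 4.24 × 0.115 × cos(-56.4°) = 269 mW

269 mW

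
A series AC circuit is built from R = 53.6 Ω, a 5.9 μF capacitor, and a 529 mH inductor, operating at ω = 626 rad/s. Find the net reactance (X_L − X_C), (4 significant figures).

60.40 Ω

X_L = ωL = 331.2 Ω
X_C = 1/(ωC) = 270.8 Ω
X = 331.2 − 270.8 = 60.40 Ω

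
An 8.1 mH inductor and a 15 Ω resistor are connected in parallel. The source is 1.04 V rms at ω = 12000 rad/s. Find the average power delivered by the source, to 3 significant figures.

72.1 mW

X_L = ωL = 97.2 Ω
Parallel: admittances add. Y = 1/R + 1/(jωL)
Y = (0.0667 − j0.0103) S
|Y| = 0.0675 S → |Z| = 1/|Y| = 14.8 Ω, ∠Z = −∠Y = 8.77°
I = V/|Z| = 70.2 mA
P = VI cos φ = 1.04 × 0.0702 × cos(8.77°) = 72.1 mW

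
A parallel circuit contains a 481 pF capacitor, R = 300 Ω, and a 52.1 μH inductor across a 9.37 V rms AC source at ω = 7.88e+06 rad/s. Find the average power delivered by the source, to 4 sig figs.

X_L = ωL = 410.5 Ω
X_C = 1/(ωC) = 263.8 Ω
Parallel: admittances add. Y = 1/R + 1/(jωL) + jωC
Y = (0.003333 + j0.001355) S
|Y| = 0.003598 S → |Z| = 1/|Y| = 277.9 Ω, ∠Z = −∠Y = -22.11°
I = V/|Z| = 33.71 mA
P = VI cos φ = 9.37 × 0.03371 × cos(-22.11°) = 292.7 mW

292.7 mW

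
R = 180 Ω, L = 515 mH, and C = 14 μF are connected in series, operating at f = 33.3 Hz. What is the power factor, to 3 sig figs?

ω = 2πf = 209.2 rad/s
X_L = ωL = 108 Ω
X_C = 1/(ωC) = 341 Ω
Net reactance X = X_L − X_C = -234 Ω
Z = 180 − j234 Ω
|Z| = √(180² + 234²) = 295 Ω
∠Z = arctan(-234/180) = -52.4°
cos φ = cos(-52.4°) = 0.610

0.610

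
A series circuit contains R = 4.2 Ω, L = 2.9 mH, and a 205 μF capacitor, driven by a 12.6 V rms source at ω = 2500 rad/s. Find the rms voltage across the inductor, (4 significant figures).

X_L = ωL = 7.250 Ω
X_C = 1/(ωC) = 1.951 Ω
Net reactance X = X_L − X_C = 5.299 Ω
Z = 4.200 + j5.299 Ω
|Z| = √(4.200² + 5.299²) = 6.761 Ω
I = V/|Z| = 1.864 A
V_L = I·|Z_L| = 1.864 × 7.250 = 13.51 V

13.51 V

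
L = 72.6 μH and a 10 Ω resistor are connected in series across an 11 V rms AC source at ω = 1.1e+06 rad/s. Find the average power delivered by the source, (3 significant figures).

187 mW

X_L = ωL = 79.9 Ω
Z = 10.0 + j79.9 Ω
|Z| = √(10.0² + 79.9²) = 80.5 Ω
∠Z = arctan(79.9/10.0) = 82.9°
I = V/|Z| = 137 mA
P = VI cos φ = 11 × 0.137 × cos(82.9°) = 187 mW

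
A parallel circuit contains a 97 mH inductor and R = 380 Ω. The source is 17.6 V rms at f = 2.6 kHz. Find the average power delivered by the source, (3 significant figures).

815 mW

ω = 2πf = 16340 rad/s
X_L = ωL = 1580 Ω
Parallel: admittances add. Y = 1/R + 1/(jωL)
Y = (0.00263 − j0.000631) S
|Y| = 0.00271 S → |Z| = 1/|Y| = 370 Ω, ∠Z = −∠Y = 13.5°
I = V/|Z| = 47.6 mA
P = VI cos φ = 17.6 × 0.0476 × cos(13.5°) = 815 mW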